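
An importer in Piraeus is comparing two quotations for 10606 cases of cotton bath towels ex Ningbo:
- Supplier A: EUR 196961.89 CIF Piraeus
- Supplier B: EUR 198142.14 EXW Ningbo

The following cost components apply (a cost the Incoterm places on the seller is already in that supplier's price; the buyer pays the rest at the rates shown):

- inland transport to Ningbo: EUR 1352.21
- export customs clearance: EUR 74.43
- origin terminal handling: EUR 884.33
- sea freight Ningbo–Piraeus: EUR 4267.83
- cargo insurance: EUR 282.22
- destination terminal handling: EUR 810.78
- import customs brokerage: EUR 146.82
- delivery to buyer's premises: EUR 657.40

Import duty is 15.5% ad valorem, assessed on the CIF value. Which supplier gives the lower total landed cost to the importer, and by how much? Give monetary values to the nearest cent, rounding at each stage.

Supplier A is cheaper by EUR 9287.67

Supplier A (CIF):
The CIF price already equals the CIF value: 196961.89
Import duty = 196961.89 × 15.5% = 30529.09
Buyer bears (A): 810.78 + 146.82 + 657.40 = 1615.00
Landed cost (A) = invoice 196961.89 + 1615.00 + duty 30529.09 = 229105.98
Supplier B (EXW):
CIF value = EXW price + inland to port + export clearance + origin terminal + freight + insurance = 198142.14 + 1352.21 + 74.43 + 884.33 + 4267.83 + 282.22 = 205003.16
Import duty = 205003.16 × 15.5% = 31775.49
Buyer bears (B): 1352.21 + 74.43 + 884.33 + 4267.83 + 282.22 + 810.78 + 146.82 + 657.40 = 8476.02
Landed cost (B) = invoice 198142.14 + 8476.02 + duty 31775.49 = 238393.65
Difference = |229105.98 − 238393.65| = 9287.67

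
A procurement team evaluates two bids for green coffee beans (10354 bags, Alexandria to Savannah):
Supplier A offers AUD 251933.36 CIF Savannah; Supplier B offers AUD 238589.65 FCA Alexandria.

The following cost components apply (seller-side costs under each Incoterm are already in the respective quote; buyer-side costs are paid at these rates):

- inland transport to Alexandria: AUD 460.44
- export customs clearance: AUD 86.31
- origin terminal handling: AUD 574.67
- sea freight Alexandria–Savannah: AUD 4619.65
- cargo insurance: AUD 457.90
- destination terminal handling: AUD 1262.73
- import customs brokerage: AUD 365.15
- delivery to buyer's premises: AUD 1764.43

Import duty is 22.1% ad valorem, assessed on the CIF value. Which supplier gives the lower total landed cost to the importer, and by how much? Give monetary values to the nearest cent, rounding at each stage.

Supplier B is cheaper by AUD 9391.31

Supplier A (CIF):
The CIF price already equals the CIF value: 251933.36
Import duty = 251933.36 × 22.1% = 55677.27
Buyer bears (A): 1262.73 + 365.15 + 1764.43 = 3392.31
Landed cost (A) = invoice 251933.36 + 3392.31 + duty 55677.27 = 311002.94
Supplier B (FCA):
CIF value = FCA price + origin terminal + freight + insurance = 238589.65 + 574.67 + 4619.65 + 457.90 = 244241.87
Import duty = 244241.87 × 22.1% = 53977.45
Buyer bears (B): 574.67 + 4619.65 + 457.90 + 1262.73 + 365.15 + 1764.43 = 9044.53
Landed cost (B) = invoice 238589.65 + 9044.53 + duty 53977.45 = 301611.63
Difference = |311002.94 − 301611.63| = 9391.31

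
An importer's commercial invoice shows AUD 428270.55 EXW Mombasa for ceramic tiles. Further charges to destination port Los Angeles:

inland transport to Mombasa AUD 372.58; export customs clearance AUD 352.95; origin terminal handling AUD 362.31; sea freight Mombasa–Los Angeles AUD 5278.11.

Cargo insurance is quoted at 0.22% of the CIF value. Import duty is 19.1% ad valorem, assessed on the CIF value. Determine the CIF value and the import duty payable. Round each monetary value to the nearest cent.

Let C be the CIF value. C = EXW price + pre-shipment costs + freight + 0.22% × C
C − 0.22% × C = 428270.55 + 372.58 + 352.95 + 362.31 + 5278.11
0.9978 × C = 434636.50
C = 434636.50 / 0.9978 = 435594.81
Insurance premium = 0.22% × 435594.81 = 958.31
Import duty = 435594.81 × 19.1% = 83198.61

CIF value: AUD 435594.81; import duty: AUD 83198.61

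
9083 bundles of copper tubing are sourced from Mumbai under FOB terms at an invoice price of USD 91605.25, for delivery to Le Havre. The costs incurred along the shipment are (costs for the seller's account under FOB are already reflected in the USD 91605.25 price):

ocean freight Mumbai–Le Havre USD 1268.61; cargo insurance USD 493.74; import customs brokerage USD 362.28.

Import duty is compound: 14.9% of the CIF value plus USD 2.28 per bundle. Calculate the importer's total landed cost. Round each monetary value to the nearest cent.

FOB: the seller bears costs until goods are on board at the origin port; the buyer bears freight, insurance and all costs thereafter.
CIF value = FOB price + freight + insurance = 91605.25 + 1268.61 + 493.74 = 93367.60
Ad valorem component: 93367.60 × 14.9% = 13911.77
Specific component: 9083 × 2.28 = 20709.24
Import duty = 13911.77 + 20709.24 = 34621.01
Buyer bears: freight 1268.61 + insurance 493.74 + brokerage 362.28 + duty 34621.01 = 36745.64
Landed cost = invoice 91605.25 + 36745.64 = 128350.89

Total landed cost: USD 128350.89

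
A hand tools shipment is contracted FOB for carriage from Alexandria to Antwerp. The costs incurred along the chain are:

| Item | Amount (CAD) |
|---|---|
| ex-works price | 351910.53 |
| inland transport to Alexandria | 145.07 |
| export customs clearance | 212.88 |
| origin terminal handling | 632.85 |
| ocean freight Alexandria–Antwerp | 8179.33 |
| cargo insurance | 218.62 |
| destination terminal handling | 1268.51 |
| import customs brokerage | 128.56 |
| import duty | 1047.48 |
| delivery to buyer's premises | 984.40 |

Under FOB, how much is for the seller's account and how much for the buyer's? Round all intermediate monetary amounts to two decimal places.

FOB: the seller bears costs until goods are on board at the origin port; the buyer bears freight, insurance and all costs thereafter.
Seller's account: goods 351910.53 + inland to port 145.07 + export clearance 212.88 + origin terminal 632.85 = 352901.33
Buyer's account: freight 8179.33 + insurance 218.62 + destination terminal 1268.51 + brokerage 128.56 + duty 1047.48 + delivery 984.40 = 11826.90

Seller: CAD 352901.33; buyer: CAD 11826.90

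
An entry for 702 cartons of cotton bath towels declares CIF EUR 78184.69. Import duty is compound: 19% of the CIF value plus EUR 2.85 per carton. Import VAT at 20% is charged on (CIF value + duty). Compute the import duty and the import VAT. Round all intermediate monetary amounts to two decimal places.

Import duty: EUR 16855.79; import VAT: EUR 19008.10

Ad valorem component: 78184.69 × 19% = 14855.09
Specific component: 702 × 2.85 = 2000.70
Import duty = 14855.09 + 2000.70 = 16855.79
VAT base = CIF + duty = 78184.69 + 16855.79 = 95040.48
Import VAT = 95040.48 × 20% = 19008.10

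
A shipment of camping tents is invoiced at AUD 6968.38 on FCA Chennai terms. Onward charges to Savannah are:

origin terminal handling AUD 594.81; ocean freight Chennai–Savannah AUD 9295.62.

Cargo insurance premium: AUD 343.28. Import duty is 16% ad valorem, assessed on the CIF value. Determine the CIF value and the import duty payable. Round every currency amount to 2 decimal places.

CIF = FCA price + pre-shipment costs + freight + insurance
CIF = 6968.38 + 594.81 + 9295.62 + 343.28 = 17202.09
Import duty = 17202.09 × 16% = 2752.33

CIF value: AUD 17202.09; import duty: AUD 2752.33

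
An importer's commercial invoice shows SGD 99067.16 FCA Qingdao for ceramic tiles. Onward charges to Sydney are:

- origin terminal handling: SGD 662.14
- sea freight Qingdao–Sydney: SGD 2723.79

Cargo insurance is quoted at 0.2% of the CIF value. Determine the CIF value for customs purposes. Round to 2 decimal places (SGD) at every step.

CIF value: SGD 102658.41

Let C be the CIF value. C = FCA price + pre-shipment costs + freight + 0.2% × C
C − 0.2% × C = 99067.16 + 662.14 + 2723.79
0.998 × C = 102453.09
C = 102453.09 / 0.998 = 102658.41
Insurance premium = 0.2% × 102658.41 = 205.32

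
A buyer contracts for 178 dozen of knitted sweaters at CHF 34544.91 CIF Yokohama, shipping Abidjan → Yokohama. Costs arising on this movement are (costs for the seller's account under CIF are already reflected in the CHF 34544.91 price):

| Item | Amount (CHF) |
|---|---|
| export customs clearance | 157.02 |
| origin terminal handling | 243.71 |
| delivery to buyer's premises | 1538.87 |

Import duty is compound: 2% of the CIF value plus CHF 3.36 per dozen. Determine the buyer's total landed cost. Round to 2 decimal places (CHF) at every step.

CIF: the seller pays costs through ocean freight and marine insurance to the destination port.
Already in the invoice (seller's account under CIF): export clearance, origin terminal — exclude.
The CIF price already equals the CIF value: 34544.91
Ad valorem component: 34544.91 × 2% = 690.90
Specific component: 178 × 3.36 = 598.08
Import duty = 690.90 + 598.08 = 1288.98
Buyer bears: delivery 1538.87 + duty 1288.98 = 2827.85
Landed cost = invoice 34544.91 + 2827.85 = 37372.76

Total landed cost: CHF 37372.76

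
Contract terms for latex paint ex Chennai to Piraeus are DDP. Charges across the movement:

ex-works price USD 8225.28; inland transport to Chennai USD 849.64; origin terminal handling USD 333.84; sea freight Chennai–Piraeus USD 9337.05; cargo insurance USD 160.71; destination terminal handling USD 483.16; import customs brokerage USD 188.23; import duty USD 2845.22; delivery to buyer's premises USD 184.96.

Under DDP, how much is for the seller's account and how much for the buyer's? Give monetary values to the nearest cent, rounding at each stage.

Seller: USD 22608.09; buyer: USD 0.00

DDP: the seller bears all costs including import duty.
Seller's account: goods 8225.28 + inland to port 849.64 + origin terminal 333.84 + freight 9337.05 + insurance 160.71 + destination terminal 483.16 + brokerage 188.23 + duty 2845.22 + delivery 184.96 = 22608.09
Buyer's account: 0.00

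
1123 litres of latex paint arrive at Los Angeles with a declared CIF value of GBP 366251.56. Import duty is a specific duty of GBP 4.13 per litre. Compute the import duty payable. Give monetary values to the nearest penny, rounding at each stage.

Import duty: GBP 4637.99

Import duty = 1123 × 4.13 = 4637.99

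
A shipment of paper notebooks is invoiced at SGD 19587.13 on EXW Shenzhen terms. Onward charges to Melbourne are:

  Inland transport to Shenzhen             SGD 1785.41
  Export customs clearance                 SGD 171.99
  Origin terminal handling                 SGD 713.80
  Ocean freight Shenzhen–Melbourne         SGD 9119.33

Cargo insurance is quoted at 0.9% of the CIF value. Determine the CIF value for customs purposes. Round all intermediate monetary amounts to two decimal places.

CIF value: SGD 31662.62

Let C be the CIF value. C = EXW price + pre-shipment costs + freight + 0.9% × C
C − 0.9% × C = 19587.13 + 1785.41 + 171.99 + 713.80 + 9119.33
0.991 × C = 31377.66
C = 31377.66 / 0.991 = 31662.62
Insurance premium = 0.9% × 31662.62 = 284.96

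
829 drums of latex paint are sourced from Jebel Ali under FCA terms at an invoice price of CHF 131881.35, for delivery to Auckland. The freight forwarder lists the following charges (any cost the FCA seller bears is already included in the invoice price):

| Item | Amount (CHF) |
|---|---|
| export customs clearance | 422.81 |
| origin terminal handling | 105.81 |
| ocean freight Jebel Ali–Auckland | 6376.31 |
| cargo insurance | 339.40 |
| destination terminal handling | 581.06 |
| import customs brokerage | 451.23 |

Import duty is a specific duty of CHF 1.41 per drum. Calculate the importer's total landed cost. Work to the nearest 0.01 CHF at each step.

FCA: the seller delivers export-cleared goods to the carrier; the buyer bears costs from that point.
Already in the invoice (seller's account under FCA): export clearance — exclude.
CIF value = FCA price + origin terminal + freight + insurance = 131881.35 + 105.81 + 6376.31 + 339.40 = 138702.87
Import duty = 829 × 1.41 = 1168.89
Buyer bears: origin terminal 105.81 + freight 6376.31 + insurance 339.40 + destination terminal 581.06 + brokerage 451.23 + duty 1168.89 = 9022.70
Landed cost = invoice 131881.35 + 9022.70 = 140904.05

Total landed cost: CHF 140904.05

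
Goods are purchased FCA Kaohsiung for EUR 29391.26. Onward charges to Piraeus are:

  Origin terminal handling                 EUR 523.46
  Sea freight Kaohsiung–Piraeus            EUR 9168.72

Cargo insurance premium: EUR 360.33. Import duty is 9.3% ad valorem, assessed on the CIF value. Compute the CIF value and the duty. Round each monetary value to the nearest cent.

CIF value: EUR 39443.77; import duty: EUR 3668.27

CIF = FCA price + pre-shipment costs + freight + insurance
CIF = 29391.26 + 523.46 + 9168.72 + 360.33 = 39443.77
Import duty = 39443.77 × 9.3% = 3668.27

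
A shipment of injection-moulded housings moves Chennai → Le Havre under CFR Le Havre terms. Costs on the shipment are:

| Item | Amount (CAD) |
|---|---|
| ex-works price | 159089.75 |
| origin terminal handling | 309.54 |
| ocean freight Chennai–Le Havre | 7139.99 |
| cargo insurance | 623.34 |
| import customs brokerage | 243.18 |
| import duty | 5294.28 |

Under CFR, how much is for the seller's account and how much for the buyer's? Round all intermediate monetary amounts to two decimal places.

CFR: the seller pays costs through ocean freight to the destination port, but not insurance.
Seller's account: goods 159089.75 + origin terminal 309.54 + freight 7139.99 = 166539.28
Buyer's account: insurance 623.34 + brokerage 243.18 + duty 5294.28 = 6160.80

Seller: CAD 166539.28; buyer: CAD 6160.80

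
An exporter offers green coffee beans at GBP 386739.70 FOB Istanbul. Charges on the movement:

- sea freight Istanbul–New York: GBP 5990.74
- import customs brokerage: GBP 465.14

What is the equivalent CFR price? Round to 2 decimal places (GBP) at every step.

Not relevant to the conversion: brokerage — on the buyer under both terms; not part of either seller's price.
From FOB to CFR, the seller additionally bears: freight.
CFR price = 386739.70 + 5990.74 = 392730.44

CFR price: GBP 392730.44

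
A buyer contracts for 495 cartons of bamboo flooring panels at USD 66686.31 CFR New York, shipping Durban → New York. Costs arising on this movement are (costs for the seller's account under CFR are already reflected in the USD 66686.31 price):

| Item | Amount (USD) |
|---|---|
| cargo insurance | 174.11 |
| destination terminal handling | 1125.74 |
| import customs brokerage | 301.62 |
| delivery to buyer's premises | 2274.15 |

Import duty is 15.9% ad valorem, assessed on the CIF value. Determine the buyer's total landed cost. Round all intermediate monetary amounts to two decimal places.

CFR: the seller pays costs through ocean freight to the destination port, but not insurance.
CIF value = CFR price + insurance = 66686.31 + 174.11 = 66860.42
Import duty = 66860.42 × 15.9% = 10630.81
Buyer bears: insurance 174.11 + destination terminal 1125.74 + brokerage 301.62 + delivery 2274.15 + duty 10630.81 = 14506.43
Landed cost = invoice 66686.31 + 14506.43 = 81192.74

Total landed cost: USD 81192.74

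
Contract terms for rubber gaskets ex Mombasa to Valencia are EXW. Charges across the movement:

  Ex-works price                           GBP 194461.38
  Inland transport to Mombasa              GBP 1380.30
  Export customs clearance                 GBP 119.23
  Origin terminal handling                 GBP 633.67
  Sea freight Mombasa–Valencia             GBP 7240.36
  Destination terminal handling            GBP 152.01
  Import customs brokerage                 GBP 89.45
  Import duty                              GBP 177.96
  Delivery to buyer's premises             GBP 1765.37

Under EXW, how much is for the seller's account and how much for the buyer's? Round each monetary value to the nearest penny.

EXW: the seller makes goods available at their premises; the buyer bears all onward costs.
Seller's account: goods 194461.38 = 194461.38
Buyer's account: inland to port 1380.30 + export clearance 119.23 + origin terminal 633.67 + freight 7240.36 + destination terminal 152.01 + brokerage 89.45 + duty 177.96 + delivery 1765.37 = 11558.35

Seller: GBP 194461.38; buyer: GBP 11558.35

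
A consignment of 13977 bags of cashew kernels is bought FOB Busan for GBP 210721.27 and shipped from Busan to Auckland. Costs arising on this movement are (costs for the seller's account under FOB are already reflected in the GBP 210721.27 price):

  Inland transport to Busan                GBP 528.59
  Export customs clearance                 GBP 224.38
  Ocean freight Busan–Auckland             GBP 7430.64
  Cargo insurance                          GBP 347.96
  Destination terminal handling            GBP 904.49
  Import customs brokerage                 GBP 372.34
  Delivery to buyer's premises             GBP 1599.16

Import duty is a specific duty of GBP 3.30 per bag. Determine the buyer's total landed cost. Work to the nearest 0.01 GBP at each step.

Total landed cost: GBP 267499.96

FOB: the seller bears costs until goods are on board at the origin port; the buyer bears freight, insurance and all costs thereafter.
Already in the invoice (seller's account under FOB): inland to port, export clearance — exclude.
CIF value = FOB price + freight + insurance = 210721.27 + 7430.64 + 347.96 = 218499.87
Import duty = 13977 × 3.30 = 46124.10
Buyer bears: freight 7430.64 + insurance 347.96 + destination terminal 904.49 + brokerage 372.34 + delivery 1599.16 + duty 46124.10 = 56778.69
Landed cost = invoice 210721.27 + 56778.69 = 267499.96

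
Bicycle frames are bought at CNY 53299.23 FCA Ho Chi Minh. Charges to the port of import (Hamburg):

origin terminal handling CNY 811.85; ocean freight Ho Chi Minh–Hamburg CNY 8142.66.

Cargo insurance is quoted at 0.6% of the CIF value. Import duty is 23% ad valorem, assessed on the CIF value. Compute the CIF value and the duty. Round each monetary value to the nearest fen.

CIF value: CNY 62629.52; import duty: CNY 14404.79

Let C be the CIF value. C = FCA price + pre-shipment costs + freight + 0.6% × C
C − 0.6% × C = 53299.23 + 811.85 + 8142.66
0.994 × C = 62253.74
C = 62253.74 / 0.994 = 62629.52
Insurance premium = 0.6% × 62629.52 = 375.78
Import duty = 62629.52 × 23% = 14404.79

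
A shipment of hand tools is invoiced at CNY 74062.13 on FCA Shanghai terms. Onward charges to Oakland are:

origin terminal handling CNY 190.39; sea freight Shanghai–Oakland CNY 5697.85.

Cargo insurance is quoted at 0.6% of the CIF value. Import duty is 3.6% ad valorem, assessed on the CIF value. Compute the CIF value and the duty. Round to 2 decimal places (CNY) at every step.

CIF value: CNY 80432.97; import duty: CNY 2895.59

Let C be the CIF value. C = FCA price + pre-shipment costs + freight + 0.6% × C
C − 0.6% × C = 74062.13 + 190.39 + 5697.85
0.994 × C = 79950.37
C = 79950.37 / 0.994 = 80432.97
Insurance premium = 0.6% × 80432.97 = 482.60
Import duty = 80432.97 × 3.6% = 2895.59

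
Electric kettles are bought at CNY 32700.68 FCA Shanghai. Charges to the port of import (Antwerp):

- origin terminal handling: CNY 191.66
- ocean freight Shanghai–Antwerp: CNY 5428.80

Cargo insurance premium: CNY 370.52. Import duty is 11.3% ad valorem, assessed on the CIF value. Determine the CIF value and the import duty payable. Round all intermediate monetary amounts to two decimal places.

CIF = FCA price + pre-shipment costs + freight + insurance
CIF = 32700.68 + 191.66 + 5428.80 + 370.52 = 38691.66
Import duty = 38691.66 × 11.3% = 4372.16

CIF value: CNY 38691.66; import duty: CNY 4372.16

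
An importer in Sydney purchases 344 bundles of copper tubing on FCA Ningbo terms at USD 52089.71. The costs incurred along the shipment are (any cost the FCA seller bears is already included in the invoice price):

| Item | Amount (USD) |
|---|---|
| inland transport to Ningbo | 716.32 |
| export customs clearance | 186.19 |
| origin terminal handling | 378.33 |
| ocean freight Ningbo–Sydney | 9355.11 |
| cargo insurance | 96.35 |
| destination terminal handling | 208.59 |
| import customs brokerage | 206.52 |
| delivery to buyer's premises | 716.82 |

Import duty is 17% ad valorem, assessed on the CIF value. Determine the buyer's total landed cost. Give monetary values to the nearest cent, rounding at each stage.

FCA: the seller delivers export-cleared goods to the carrier; the buyer bears costs from that point.
Already in the invoice (seller's account under FCA): inland to port, export clearance — exclude.
CIF value = FCA price + origin terminal + freight + insurance = 52089.71 + 378.33 + 9355.11 + 96.35 = 61919.50
Import duty = 61919.50 × 17% = 10526.32
Buyer bears: origin terminal 378.33 + freight 9355.11 + insurance 96.35 + destination terminal 208.59 + brokerage 206.52 + delivery 716.82 + duty 10526.32 = 21488.04
Landed cost = invoice 52089.71 + 21488.04 = 73577.75

Total landed cost: USD 73577.75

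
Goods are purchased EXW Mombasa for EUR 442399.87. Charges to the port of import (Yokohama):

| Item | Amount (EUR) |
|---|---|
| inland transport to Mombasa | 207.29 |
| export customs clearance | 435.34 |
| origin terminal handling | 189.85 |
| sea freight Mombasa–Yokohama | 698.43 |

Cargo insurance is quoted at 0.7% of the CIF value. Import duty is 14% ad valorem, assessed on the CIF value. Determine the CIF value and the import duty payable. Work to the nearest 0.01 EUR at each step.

Let C be the CIF value. C = EXW price + pre-shipment costs + freight + 0.7% × C
C − 0.7% × C = 442399.87 + 207.29 + 435.34 + 189.85 + 698.43
0.993 × C = 443930.78
C = 443930.78 / 0.993 = 447060.20
Insurance premium = 0.7% × 447060.20 = 3129.42
Import duty = 447060.20 × 14% = 62588.43

CIF value: EUR 447060.20; import duty: EUR 62588.43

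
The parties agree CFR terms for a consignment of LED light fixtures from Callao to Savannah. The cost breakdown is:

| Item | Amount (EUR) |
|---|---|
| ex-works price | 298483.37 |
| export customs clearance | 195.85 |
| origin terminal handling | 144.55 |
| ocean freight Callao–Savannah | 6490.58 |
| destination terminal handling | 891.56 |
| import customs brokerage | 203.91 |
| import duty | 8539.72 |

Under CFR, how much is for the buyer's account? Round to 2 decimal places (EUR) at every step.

Buyer's account: EUR 9635.19

CFR: the seller pays costs through ocean freight to the destination port, but not insurance.
Seller's account: goods 298483.37 + export clearance 195.85 + origin terminal 144.55 + freight 6490.58 = 305314.35
Buyer's account: destination terminal 891.56 + brokerage 203.91 + duty 8539.72 = 9635.19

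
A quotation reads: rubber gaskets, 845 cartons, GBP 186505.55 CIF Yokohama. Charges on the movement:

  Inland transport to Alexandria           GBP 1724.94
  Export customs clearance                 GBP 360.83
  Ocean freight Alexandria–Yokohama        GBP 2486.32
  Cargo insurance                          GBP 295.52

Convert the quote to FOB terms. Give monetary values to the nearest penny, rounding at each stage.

Not relevant to the conversion: inland to port, export clearance — on the seller under both CIF and FOB; already in the CIF price and stays in the FOB price.
From CIF to FOB, the seller no longer bears: freight, insurance.
FOB price = 186505.55 − 2486.32 − 295.52 = 183723.71

FOB price: GBP 183723.71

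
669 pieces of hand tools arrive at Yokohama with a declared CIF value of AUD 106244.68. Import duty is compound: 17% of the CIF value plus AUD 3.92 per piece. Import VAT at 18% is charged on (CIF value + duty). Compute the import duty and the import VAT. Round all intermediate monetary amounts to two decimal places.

Import duty: AUD 20684.08; import VAT: AUD 22847.18

Ad valorem component: 106244.68 × 17% = 18061.60
Specific component: 669 × 3.92 = 2622.48
Import duty = 18061.60 + 2622.48 = 20684.08
VAT base = CIF + duty = 106244.68 + 20684.08 = 126928.76
Import VAT = 126928.76 × 18% = 22847.18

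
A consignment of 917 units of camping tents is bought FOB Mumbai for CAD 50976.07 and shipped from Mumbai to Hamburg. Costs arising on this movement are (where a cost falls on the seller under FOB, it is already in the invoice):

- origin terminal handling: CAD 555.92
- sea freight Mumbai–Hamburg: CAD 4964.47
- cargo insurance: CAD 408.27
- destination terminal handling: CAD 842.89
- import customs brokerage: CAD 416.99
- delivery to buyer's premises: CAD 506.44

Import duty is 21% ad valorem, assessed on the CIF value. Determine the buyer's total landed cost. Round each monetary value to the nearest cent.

Total landed cost: CAD 69948.38

FOB: the seller bears costs until goods are on board at the origin port; the buyer bears freight, insurance and all costs thereafter.
Already in the invoice (seller's account under FOB): origin terminal — exclude.
CIF value = FOB price + freight + insurance = 50976.07 + 4964.47 + 408.27 = 56348.81
Import duty = 56348.81 × 21% = 11833.25
Buyer bears: freight 4964.47 + insurance 408.27 + destination terminal 842.89 + brokerage 416.99 + delivery 506.44 + duty 11833.25 = 18972.31
Landed cost = invoice 50976.07 + 18972.31 = 69948.38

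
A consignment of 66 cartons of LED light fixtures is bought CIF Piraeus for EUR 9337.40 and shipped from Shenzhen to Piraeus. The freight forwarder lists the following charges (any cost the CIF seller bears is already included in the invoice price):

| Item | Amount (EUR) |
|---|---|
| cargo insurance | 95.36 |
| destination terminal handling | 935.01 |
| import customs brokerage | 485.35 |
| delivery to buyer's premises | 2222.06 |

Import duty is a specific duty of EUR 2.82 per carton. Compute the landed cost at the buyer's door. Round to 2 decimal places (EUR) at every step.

Total landed cost: EUR 13165.94

CIF: the seller pays costs through ocean freight and marine insurance to the destination port.
Already in the invoice (seller's account under CIF): insurance — exclude.
The CIF price already equals the CIF value: 9337.40
Import duty = 66 × 2.82 = 186.12
Buyer bears: destination terminal 935.01 + brokerage 485.35 + delivery 2222.06 + duty 186.12 = 3828.54
Landed cost = invoice 9337.40 + 3828.54 = 13165.94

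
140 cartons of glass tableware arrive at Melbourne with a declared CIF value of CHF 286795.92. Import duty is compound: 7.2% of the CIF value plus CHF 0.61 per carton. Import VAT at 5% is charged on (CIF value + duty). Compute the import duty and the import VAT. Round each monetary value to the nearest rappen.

Import duty: CHF 20734.71; import VAT: CHF 15376.53

Ad valorem component: 286795.92 × 7.2% = 20649.31
Specific component: 140 × 0.61 = 85.40
Import duty = 20649.31 + 85.40 = 20734.71
VAT base = CIF + duty = 286795.92 + 20734.71 = 307530.63
Import VAT = 307530.63 × 5% = 15376.53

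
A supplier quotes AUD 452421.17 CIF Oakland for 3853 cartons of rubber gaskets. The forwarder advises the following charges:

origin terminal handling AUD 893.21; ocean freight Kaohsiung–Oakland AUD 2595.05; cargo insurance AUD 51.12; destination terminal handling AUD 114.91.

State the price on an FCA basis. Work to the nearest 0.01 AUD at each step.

Not relevant to the conversion: destination terminal — on the buyer under both terms; not part of either seller's price.
From CIF to FCA, the seller no longer bears: origin terminal, freight, insurance.
FCA price = 452421.17 − 893.21 − 2595.05 − 51.12 = 448881.79

FCA price: AUD 448881.79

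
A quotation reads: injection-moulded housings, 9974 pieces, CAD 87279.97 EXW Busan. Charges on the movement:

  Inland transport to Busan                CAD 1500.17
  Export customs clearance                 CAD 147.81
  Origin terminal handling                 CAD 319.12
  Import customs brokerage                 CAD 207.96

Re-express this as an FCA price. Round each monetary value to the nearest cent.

Not relevant to the conversion: brokerage, origin terminal — on the buyer under both terms; not part of either seller's price.
From EXW to FCA, the seller additionally bears: inland to port, export clearance.
FCA price = 87279.97 + 1500.17 + 147.81 = 88927.95

FCA price: CAD 88927.95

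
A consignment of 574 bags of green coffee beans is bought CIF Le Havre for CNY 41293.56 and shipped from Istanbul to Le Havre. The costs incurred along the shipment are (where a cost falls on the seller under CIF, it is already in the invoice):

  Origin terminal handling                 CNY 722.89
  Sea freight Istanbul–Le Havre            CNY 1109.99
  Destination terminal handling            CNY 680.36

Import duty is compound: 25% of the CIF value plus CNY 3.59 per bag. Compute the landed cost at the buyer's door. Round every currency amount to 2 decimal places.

Total landed cost: CNY 54357.97

CIF: the seller pays costs through ocean freight and marine insurance to the destination port.
Already in the invoice (seller's account under CIF): origin terminal, freight — exclude.
The CIF price already equals the CIF value: 41293.56
Ad valorem component: 41293.56 × 25% = 10323.39
Specific component: 574 × 3.59 = 2060.66
Import duty = 10323.39 + 2060.66 = 12384.05
Buyer bears: destination terminal 680.36 + duty 12384.05 = 13064.41
Landed cost = invoice 41293.56 + 13064.41 = 54357.97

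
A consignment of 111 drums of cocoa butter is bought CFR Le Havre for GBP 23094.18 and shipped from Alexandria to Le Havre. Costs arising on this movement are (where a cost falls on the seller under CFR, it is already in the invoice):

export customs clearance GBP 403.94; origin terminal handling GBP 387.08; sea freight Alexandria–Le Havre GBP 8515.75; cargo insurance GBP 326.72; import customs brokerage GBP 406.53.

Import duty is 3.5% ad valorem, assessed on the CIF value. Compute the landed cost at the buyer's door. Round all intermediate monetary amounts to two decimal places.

CFR: the seller pays costs through ocean freight to the destination port, but not insurance.
Already in the invoice (seller's account under CFR): export clearance, origin terminal, freight — exclude.
CIF value = CFR price + insurance = 23094.18 + 326.72 = 23420.90
Import duty = 23420.90 × 3.5% = 819.73
Buyer bears: insurance 326.72 + brokerage 406.53 + duty 819.73 = 1552.98
Landed cost = invoice 23094.18 + 1552.98 = 24647.16

Total landed cost: GBP 24647.16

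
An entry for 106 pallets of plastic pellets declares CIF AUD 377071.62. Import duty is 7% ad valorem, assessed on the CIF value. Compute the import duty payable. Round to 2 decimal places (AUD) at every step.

Import duty = 377071.62 × 7% = 26395.01

Import duty: AUD 26395.01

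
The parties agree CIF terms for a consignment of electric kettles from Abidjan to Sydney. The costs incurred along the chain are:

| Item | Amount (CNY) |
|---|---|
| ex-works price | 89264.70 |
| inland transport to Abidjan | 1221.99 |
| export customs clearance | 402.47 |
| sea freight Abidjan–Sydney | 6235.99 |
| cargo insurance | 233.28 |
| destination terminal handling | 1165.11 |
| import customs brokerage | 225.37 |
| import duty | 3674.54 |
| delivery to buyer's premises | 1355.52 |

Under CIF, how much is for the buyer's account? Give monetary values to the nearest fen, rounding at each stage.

CIF: the seller pays costs through ocean freight and marine insurance to the destination port.
Seller's account: goods 89264.70 + inland to port 1221.99 + export clearance 402.47 + freight 6235.99 + insurance 233.28 = 97358.43
Buyer's account: destination terminal 1165.11 + brokerage 225.37 + duty 3674.54 + delivery 1355.52 = 6420.54

Buyer's account: CNY 6420.54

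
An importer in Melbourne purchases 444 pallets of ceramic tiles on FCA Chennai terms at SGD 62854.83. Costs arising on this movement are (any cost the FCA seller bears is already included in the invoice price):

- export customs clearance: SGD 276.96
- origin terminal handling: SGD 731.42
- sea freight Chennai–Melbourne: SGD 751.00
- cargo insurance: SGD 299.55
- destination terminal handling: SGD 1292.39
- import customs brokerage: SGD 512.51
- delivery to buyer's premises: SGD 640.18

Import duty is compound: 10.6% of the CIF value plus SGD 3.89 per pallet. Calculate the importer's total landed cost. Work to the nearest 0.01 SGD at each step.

FCA: the seller delivers export-cleared goods to the carrier; the buyer bears costs from that point.
Already in the invoice (seller's account under FCA): export clearance — exclude.
CIF value = FCA price + origin terminal + freight + insurance = 62854.83 + 731.42 + 751.00 + 299.55 = 64636.80
Ad valorem component: 64636.80 × 10.6% = 6851.50
Specific component: 444 × 3.89 = 1727.16
Import duty = 6851.50 + 1727.16 = 8578.66
Buyer bears: origin terminal 731.42 + freight 751.00 + insurance 299.55 + destination terminal 1292.39 + brokerage 512.51 + delivery 640.18 + duty 8578.66 = 12805.71
Landed cost = invoice 62854.83 + 12805.71 = 75660.54

Total landed cost: SGD 75660.54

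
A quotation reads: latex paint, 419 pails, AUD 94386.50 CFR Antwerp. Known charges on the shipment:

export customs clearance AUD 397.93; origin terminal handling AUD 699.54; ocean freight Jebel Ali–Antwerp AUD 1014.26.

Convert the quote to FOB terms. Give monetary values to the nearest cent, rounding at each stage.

Not relevant to the conversion: export clearance, origin terminal — on the seller under both CFR and FOB; already in the CFR price and stays in the FOB price.
From CFR to FOB, the seller no longer bears: freight.
FOB price = 94386.50 − 1014.26 = 93372.24

FOB price: AUD 93372.24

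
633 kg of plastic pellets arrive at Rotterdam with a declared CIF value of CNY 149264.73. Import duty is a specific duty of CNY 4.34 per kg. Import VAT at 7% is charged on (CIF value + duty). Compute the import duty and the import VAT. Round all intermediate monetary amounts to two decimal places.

Import duty = 633 × 4.34 = 2747.22
VAT base = CIF + duty = 149264.73 + 2747.22 = 152011.95
Import VAT = 152011.95 × 7% = 10640.84

Import duty: CNY 2747.22; import VAT: CNY 10640.84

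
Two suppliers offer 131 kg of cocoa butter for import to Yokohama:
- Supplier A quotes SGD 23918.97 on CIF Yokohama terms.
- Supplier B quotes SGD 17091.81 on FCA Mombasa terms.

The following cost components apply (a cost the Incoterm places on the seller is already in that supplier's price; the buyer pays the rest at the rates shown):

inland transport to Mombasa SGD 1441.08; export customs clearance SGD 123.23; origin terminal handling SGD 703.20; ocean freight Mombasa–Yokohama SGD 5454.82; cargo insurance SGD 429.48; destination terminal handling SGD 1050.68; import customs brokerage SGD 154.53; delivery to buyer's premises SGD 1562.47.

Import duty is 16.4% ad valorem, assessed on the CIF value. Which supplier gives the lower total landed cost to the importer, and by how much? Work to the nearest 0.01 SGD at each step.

Supplier B is cheaper by SGD 278.96

Supplier A (CIF):
The CIF price already equals the CIF value: 23918.97
Import duty = 23918.97 × 16.4% = 3922.71
Buyer bears (A): 1050.68 + 154.53 + 1562.47 = 2767.68
Landed cost (A) = invoice 23918.97 + 2767.68 + duty 3922.71 = 30609.36
Supplier B (FCA):
CIF value = FCA price + origin terminal + freight + insurance = 17091.81 + 703.20 + 5454.82 + 429.48 = 23679.31
Import duty = 23679.31 × 16.4% = 3883.41
Buyer bears (B): 703.20 + 5454.82 + 429.48 + 1050.68 + 154.53 + 1562.47 = 9355.18
Landed cost (B) = invoice 17091.81 + 9355.18 + duty 3883.41 = 30330.40
Difference = |30609.36 − 30330.40| = 278.96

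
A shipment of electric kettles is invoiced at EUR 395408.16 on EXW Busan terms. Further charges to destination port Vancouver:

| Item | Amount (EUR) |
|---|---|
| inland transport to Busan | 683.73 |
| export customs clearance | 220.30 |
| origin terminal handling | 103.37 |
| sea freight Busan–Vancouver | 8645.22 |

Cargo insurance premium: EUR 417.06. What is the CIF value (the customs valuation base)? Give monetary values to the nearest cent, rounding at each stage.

CIF = EXW price + pre-shipment costs + freight + insurance
CIF = 395408.16 + 683.73 + 220.30 + 103.37 + 8645.22 + 417.06 = 405477.84

CIF value: EUR 405477.84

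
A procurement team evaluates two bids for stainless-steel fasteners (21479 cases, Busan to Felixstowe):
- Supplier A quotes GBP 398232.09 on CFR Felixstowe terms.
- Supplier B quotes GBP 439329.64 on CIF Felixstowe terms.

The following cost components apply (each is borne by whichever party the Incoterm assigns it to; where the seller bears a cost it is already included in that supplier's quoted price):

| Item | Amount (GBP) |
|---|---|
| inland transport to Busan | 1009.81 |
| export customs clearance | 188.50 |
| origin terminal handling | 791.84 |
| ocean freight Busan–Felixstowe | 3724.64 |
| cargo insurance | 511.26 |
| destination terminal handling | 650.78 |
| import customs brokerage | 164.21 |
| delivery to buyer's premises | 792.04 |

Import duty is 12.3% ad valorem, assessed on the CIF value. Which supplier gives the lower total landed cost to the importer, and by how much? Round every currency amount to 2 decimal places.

Supplier A (CFR):
CIF value = CFR price + insurance = 398232.09 + 511.26 = 398743.35
Import duty = 398743.35 × 12.3% = 49045.43
Buyer bears (A): 511.26 + 650.78 + 164.21 + 792.04 = 2118.29
Landed cost (A) = invoice 398232.09 + 2118.29 + duty 49045.43 = 449395.81
Supplier B (CIF):
The CIF price already equals the CIF value: 439329.64
Import duty = 439329.64 × 12.3% = 54037.55
Buyer bears (B): 650.78 + 164.21 + 792.04 = 1607.03
Landed cost (B) = invoice 439329.64 + 1607.03 + duty 54037.55 = 494974.22
Difference = |449395.81 − 494974.22| = 45578.41

Supplier A is cheaper by GBP 45578.41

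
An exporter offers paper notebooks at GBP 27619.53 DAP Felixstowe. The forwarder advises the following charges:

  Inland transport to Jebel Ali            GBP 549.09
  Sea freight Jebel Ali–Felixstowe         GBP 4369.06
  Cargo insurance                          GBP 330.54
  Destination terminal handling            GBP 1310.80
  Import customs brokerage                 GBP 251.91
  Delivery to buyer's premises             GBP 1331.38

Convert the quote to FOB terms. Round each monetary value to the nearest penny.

Not relevant to the conversion: inland to port — on the seller under both DAP and FOB; already in the DAP price and stays in the FOB price. brokerage — on the buyer under both terms; not part of either seller's price.
From DAP to FOB, the seller no longer bears: freight, insurance, destination terminal, delivery.
FOB price = 27619.53 − 4369.06 − 330.54 − 1310.80 − 1331.38 = 20277.75

FOB price: GBP 20277.75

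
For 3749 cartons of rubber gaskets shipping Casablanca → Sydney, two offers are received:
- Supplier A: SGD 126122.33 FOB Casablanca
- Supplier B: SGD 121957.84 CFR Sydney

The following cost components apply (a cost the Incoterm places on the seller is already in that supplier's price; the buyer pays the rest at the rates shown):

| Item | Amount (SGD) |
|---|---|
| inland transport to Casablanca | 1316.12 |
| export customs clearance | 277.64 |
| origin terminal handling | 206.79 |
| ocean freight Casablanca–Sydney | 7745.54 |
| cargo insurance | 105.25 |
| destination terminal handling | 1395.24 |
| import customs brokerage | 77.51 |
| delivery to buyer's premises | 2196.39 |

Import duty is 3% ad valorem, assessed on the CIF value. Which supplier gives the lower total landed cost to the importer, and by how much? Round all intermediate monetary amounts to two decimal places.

Supplier B is cheaper by SGD 12267.33

Supplier A (FOB):
CIF value = FOB price + freight + insurance = 126122.33 + 7745.54 + 105.25 = 133973.12
Import duty = 133973.12 × 3% = 4019.19
Buyer bears (A): 7745.54 + 105.25 + 1395.24 + 77.51 + 2196.39 = 11519.93
Landed cost (A) = invoice 126122.33 + 11519.93 + duty 4019.19 = 141661.45
Supplier B (CFR):
CIF value = CFR price + insurance = 121957.84 + 105.25 = 122063.09
Import duty = 122063.09 × 3% = 3661.89
Buyer bears (B): 105.25 + 1395.24 + 77.51 + 2196.39 = 3774.39
Landed cost (B) = invoice 121957.84 + 3774.39 + duty 3661.89 = 129394.12
Difference = |141661.45 − 129394.12| = 12267.33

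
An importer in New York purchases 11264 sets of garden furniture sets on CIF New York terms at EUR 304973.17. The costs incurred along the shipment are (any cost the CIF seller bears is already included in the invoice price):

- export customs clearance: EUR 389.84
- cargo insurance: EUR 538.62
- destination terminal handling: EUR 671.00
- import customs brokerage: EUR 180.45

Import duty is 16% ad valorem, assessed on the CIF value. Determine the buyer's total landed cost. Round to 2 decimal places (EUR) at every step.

CIF: the seller pays costs through ocean freight and marine insurance to the destination port.
Already in the invoice (seller's account under CIF): export clearance, insurance — exclude.
The CIF price already equals the CIF value: 304973.17
Import duty = 304973.17 × 16% = 48795.71
Buyer bears: destination terminal 671.00 + brokerage 180.45 + duty 48795.71 = 49647.16
Landed cost = invoice 304973.17 + 49647.16 = 354620.33

Total landed cost: EUR 354620.33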